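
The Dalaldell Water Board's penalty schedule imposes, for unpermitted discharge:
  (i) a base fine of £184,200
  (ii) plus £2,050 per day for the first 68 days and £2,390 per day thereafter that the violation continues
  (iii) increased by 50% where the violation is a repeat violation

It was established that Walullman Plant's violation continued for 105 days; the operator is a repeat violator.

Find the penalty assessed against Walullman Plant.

First 68 days: 68 × £2,050 = £139,400
Remaining days: (105 − 68) × £2,390 = £88,430
Per-day component: £139,400 + £88,430 = £227,830
Base plus per-day: £184,200 + £227,830 = £412,030
Enhancement: 50% of £412,030 = £206,015
Enhanced fine: £412,030 + £206,015 = £618,045

£618,045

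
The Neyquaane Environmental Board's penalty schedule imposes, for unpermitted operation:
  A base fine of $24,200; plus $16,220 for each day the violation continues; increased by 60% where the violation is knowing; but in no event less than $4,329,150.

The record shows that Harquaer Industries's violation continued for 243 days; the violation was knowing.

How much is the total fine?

Per-day component: 243 × $16,220 = $3,941,460
Base plus per-day: $24,200 + $3,941,460 = $3,965,660
Enhancement: 60% of $3,965,660 = $2,379,396
Enhanced fine: $3,965,660 + $2,379,396 = $6,345,056
Minimum $4,329,150: $6,345,056 meets the minimum, no increase.

$6,345,056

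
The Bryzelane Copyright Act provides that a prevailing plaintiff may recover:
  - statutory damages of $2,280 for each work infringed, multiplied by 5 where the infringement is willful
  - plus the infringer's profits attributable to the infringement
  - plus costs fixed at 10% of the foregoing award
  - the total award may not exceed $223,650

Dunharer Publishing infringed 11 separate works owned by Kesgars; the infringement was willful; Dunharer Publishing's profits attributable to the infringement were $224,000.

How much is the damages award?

Statutory damages: 11 × $2,280 = $25,080
Multiplied by 5: 5 × $25,080 = $125,400
Combined award: $125,400 + $224,000 = $349,400
Costs: 10% of $349,400 = $34,940
Award plus costs: $349,400 + $34,940 = $384,340
Cap at $223,650: $384,340 exceeds the cap → $223,650

$223,650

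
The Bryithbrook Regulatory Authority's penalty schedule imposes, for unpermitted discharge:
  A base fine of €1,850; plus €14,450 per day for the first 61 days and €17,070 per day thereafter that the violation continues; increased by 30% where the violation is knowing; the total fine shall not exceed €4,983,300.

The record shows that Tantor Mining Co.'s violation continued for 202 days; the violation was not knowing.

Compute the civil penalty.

€3,290,170

First 61 days: 61 × €14,450 = €881,450
Remaining days: (202 − 61) × €17,070 = €2,406,870
Per-day component: €881,450 + €2,406,870 = €3,288,320
Base plus per-day: €1,850 + €3,288,320 = €3,290,170
The violation was not knowing: no 30% increase.
Cap at €4,983,300: €3,290,170 is within the cap, no reduction.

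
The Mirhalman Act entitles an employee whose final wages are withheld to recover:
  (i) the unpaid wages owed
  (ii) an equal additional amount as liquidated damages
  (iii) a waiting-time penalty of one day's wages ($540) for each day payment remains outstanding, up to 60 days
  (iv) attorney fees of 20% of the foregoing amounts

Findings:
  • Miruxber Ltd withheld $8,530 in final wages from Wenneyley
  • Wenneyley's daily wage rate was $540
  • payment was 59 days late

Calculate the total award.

Liquidated damages (equal amount): $8,530
Penalty days: min(59, 60) = 59
Waiting-time penalty: 59 × $540 = $31,860
Subtotal: $8,530 + $8,530 + $31,860 = $48,920
Attorney fees: 20% of $48,920 = $9,784
Total award: $48,920 + $9,784 = $58,704

$58,704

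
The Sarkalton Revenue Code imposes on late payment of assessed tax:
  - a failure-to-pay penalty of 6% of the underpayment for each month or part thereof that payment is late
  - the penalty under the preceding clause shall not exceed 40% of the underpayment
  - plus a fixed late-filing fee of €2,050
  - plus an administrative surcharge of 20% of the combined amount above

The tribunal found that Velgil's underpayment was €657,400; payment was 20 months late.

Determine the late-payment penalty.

Accrued rate: 6% × 20 = 120%, capped at 40% → 40%
Failure-to-pay penalty: 40% of €657,400 = €262,960
Penalty before surcharge: €262,960 + €2,050 = €265,010
Administrative surcharge: 20% of €265,010 = €53,002
Total penalty: €265,010 + €53,002 = €318,012

€318,012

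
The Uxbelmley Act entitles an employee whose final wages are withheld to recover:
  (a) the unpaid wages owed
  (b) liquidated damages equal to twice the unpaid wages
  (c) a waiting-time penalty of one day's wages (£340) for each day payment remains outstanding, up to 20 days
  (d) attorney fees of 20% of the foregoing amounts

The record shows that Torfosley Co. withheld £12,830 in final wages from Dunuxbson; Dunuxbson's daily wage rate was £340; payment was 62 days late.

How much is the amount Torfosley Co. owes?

£54,348

Doubled: 2 × £12,830 = £25,660
Penalty days: min(62, 20) = 20
Waiting-time penalty: 20 × £340 = £6,800
Subtotal: £12,830 + £25,660 + £6,800 = £45,290
Attorney fees: 20% of £45,290 = £9,058
Total award: £45,290 + £9,058 = £54,348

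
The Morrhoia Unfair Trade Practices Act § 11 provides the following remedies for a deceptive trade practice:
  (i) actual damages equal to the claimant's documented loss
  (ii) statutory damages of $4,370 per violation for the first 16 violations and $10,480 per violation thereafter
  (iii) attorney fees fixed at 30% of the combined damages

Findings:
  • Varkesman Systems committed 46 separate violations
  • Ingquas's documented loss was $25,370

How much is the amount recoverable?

First 16 violations: 16 × $4,370 = $69,920
Remaining violations: (46 − 16) × $10,480 = $314,400
Statutory damages: $69,920 + $314,400 = $384,320
Combined damages: $25,370 + $384,320 = $409,690
Attorney fees: 30% of $409,690 = $122,907
Total recovery: $409,690 + $122,907 = $532,597

$532,597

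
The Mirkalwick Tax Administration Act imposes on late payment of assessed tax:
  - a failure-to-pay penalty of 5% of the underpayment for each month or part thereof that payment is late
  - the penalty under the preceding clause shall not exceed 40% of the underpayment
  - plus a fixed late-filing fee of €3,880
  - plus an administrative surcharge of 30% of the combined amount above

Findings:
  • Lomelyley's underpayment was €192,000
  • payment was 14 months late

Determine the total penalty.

€104,884

Accrued rate: 5% × 14 = 70%, capped at 40% → 40%
Failure-to-pay penalty: 40% of €192,000 = €76,800
Penalty before surcharge: €76,800 + €3,880 = €80,680
Administrative surcharge: 30% of €80,680 = €24,204
Total penalty: €80,680 + €24,204 = €104,884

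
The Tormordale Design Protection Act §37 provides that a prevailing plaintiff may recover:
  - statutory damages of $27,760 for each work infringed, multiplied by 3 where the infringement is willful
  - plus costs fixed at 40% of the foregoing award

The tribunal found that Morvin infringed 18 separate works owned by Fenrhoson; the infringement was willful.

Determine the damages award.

Statutory damages: 18 × $27,760 = $499,680
Trebled: 3 × $499,680 = $1,499,040
Costs: 40% of $1,499,040 = $599,616
Award plus costs: $1,499,040 + $599,616 = $2,098,656

$2,098,656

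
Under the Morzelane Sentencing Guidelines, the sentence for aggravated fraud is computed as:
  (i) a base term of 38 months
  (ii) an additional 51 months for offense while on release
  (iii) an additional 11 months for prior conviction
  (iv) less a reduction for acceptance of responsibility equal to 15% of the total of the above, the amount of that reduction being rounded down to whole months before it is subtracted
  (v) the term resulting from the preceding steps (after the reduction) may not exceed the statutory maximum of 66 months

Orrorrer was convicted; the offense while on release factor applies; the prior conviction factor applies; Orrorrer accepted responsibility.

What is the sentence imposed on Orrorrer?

Sentence: 66 months

Offense while on release enhancement: +51 months
Prior conviction enhancement: +11 months
Adjusted term: 38 months + 51 months + 11 months = 100 months
Acceptance of responsibility reduction: 15% of 100 months = 15 months (rounded down)
After reduction: 100 − 15 = 85 months
Cap at 66 months: 85 months exceeds the cap → 66 months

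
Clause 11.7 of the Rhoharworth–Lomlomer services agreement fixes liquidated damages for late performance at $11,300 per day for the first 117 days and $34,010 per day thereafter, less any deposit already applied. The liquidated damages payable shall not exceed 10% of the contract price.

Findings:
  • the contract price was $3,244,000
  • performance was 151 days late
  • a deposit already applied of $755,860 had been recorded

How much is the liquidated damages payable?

First 117 days: 117 × $11,300 = $1,322,100
Remaining days: (151 − 117) × $34,010 = $1,156,340
Accrued per-day damages: $1,322,100 + $1,156,340 = $2,478,440
Less deposit already applied: $2,478,440 − $755,860 = $1,722,580
Cap: 10% of $3,244,000 = $324,400
Cap at $324,400: $1,722,580 exceeds the cap → $324,400

$324,400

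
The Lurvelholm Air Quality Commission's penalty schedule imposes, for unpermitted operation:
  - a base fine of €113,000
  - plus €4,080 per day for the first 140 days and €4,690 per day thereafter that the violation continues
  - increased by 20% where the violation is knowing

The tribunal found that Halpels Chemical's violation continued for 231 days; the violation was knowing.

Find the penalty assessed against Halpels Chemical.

€1,333,188

First 140 days: 140 × €4,080 = €571,200
Remaining days: (231 − 140) × €4,690 = €426,790
Per-day component: €571,200 + €426,790 = €997,990
Base plus per-day: €113,000 + €997,990 = €1,110,990
Enhancement: 20% of €1,110,990 = €222,198
Enhanced fine: €1,110,990 + €222,198 = €1,333,188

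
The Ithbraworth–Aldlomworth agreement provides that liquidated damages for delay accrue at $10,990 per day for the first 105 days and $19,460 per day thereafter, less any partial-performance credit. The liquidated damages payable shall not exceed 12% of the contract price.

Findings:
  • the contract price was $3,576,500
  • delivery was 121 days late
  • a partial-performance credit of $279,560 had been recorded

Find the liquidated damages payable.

First 105 days: 105 × $10,990 = $1,153,950
Remaining days: (121 − 105) × $19,460 = $311,360
Accrued per-day damages: $1,153,950 + $311,360 = $1,465,310
Less partial-performance credit: $1,465,310 − $279,560 = $1,185,750
Cap: 12% of $3,576,500 = $429,180
Cap at $429,180: $1,185,750 exceeds the cap → $429,180

Liquidated damages: $429,180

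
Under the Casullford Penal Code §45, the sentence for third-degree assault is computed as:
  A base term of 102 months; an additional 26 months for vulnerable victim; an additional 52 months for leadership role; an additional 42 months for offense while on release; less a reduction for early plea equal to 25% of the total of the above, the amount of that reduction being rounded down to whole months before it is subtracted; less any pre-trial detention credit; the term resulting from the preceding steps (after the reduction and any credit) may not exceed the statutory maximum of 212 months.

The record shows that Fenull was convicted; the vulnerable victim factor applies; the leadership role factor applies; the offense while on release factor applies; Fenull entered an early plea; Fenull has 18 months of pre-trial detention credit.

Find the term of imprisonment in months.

Vulnerable victim enhancement: +26 months
Leadership role enhancement: +52 months
Offense while on release enhancement: +42 months
Adjusted term: 102 months + 26 months + 52 months + 42 months = 222 months
Early plea reduction: 25% of 222 months = 55 months (rounded down)
After reduction: 222 − 55 = 167 months
Less pre-trial detention credit: 167 months − 18 months = 149 months
Cap at 212 months: 149 months is within the cap, no reduction.

149 months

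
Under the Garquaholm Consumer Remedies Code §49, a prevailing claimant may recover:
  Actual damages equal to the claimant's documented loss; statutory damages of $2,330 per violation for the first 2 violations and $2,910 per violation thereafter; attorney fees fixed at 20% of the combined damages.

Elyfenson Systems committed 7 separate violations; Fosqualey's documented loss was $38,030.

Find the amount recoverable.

First 2 violations: 2 × $2,330 = $4,660
Remaining violations: (7 − 2) × $2,910 = $14,550
Statutory damages: $4,660 + $14,550 = $19,210
Combined damages: $38,030 + $19,210 = $57,240
Attorney fees: 20% of $57,240 = $11,448
Total recovery: $57,240 + $11,448 = $68,688

$68,688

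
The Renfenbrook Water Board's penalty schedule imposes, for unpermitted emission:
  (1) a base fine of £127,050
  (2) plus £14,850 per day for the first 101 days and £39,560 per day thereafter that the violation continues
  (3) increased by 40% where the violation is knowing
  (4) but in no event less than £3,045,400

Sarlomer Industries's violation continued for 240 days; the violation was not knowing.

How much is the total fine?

£7,125,740

First 101 days: 101 × £14,850 = £1,499,850
Remaining days: (240 − 101) × £39,560 = £5,498,840
Per-day component: £1,499,850 + £5,498,840 = £6,998,690
Base plus per-day: £127,050 + £6,998,690 = £7,125,740
The violation was not knowing: no 40% increase.
Minimum £3,045,400: £7,125,740 meets the minimum, no increase.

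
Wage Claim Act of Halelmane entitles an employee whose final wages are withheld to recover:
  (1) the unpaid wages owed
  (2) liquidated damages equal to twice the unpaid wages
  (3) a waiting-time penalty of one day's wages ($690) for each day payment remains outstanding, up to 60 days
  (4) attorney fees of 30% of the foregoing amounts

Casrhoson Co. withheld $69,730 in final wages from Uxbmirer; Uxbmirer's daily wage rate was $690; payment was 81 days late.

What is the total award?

Doubled: 2 × $69,730 = $139,460
Penalty days: min(81, 60) = 60
Waiting-time penalty: 60 × $690 = $41,400
Subtotal: $69,730 + $139,460 + $41,400 = $250,590
Attorney fees: 30% of $250,590 = $75,177
Total award: $250,590 + $75,177 = $325,767

Total award: $325,767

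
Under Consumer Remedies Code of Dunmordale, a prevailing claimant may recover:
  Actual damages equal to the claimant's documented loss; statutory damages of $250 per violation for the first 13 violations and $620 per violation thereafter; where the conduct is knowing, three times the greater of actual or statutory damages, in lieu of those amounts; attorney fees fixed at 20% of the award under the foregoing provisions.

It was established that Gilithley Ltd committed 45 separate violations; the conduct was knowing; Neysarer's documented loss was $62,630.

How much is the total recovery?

First 13 violations: 13 × $250 = $3,250
Remaining violations: (45 − 13) × $620 = $19,840
Statutory damages: $3,250 + $19,840 = $23,090
Greater of actual damages ($62,630) or statutory damages ($23,090): $62,630
Trebled: 3 × $62,630 = $187,890
Attorney fees: 20% of $187,890 = $37,578
Total recovery: $187,890 + $37,578 = $225,468

$225,468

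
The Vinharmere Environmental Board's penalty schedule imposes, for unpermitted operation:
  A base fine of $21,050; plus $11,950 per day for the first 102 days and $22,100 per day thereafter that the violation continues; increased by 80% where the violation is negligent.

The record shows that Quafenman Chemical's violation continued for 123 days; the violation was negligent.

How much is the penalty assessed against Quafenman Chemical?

First 102 days: 102 × $11,950 = $1,218,900
Remaining days: (123 − 102) × $22,100 = $464,100
Per-day component: $1,218,900 + $464,100 = $1,683,000
Base plus per-day: $21,050 + $1,683,000 = $1,704,050
Enhancement: 80% of $1,704,050 = $1,363,240
Enhanced fine: $1,704,050 + $1,363,240 = $3,067,290

Civil penalty: $3,067,290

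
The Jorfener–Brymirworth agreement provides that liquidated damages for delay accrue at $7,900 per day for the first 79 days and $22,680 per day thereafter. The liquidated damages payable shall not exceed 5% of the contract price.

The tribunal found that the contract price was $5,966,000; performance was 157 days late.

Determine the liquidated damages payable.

First 79 days: 79 × $7,900 = $624,100
Remaining days: (157 − 79) × $22,680 = $1,769,040
Accrued per-day damages: $624,100 + $1,769,040 = $2,393,140
Cap: 5% of $5,966,000 = $298,300
Cap at $298,300: $2,393,140 exceeds the cap → $298,300

$298,300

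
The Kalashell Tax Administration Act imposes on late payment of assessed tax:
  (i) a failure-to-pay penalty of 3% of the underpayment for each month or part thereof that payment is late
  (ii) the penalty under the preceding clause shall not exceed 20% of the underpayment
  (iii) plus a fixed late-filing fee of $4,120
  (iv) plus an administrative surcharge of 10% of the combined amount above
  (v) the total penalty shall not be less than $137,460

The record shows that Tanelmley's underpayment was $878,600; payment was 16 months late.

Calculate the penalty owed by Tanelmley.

$197,824

Accrued rate: 3% × 16 = 48%, capped at 20% → 20%
Failure-to-pay penalty: 20% of $878,600 = $175,720
Penalty before surcharge: $175,720 + $4,120 = $179,840
Administrative surcharge: 10% of $179,840 = $17,984
Total penalty: $179,840 + $17,984 = $197,824
Minimum $137,460: $197,824 meets the minimum, no increase.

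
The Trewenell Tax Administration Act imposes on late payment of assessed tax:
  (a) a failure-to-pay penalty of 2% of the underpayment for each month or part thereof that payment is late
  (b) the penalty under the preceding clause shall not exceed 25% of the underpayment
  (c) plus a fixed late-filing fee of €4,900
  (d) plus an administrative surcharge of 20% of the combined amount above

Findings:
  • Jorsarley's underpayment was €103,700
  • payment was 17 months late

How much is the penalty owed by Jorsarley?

€36,990

Accrued rate: 2% × 17 = 34%, capped at 25% → 25%
Failure-to-pay penalty: 25% of €103,700 = €25,925
Penalty before surcharge: €25,925 + €4,900 = €30,825
Administrative surcharge: 20% of €30,825 = €6,165
Total penalty: €30,825 + €6,165 = €36,990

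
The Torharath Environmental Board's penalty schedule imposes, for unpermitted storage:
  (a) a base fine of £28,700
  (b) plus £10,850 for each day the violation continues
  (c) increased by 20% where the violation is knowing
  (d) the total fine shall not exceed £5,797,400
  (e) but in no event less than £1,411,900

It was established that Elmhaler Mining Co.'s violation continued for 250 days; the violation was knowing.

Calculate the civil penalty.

Per-day component: 250 × £10,850 = £2,712,500
Base plus per-day: £28,700 + £2,712,500 = £2,741,200
Enhancement: 20% of £2,741,200 = £548,240
Enhanced fine: £2,741,200 + £548,240 = £3,289,440
Cap at £5,797,400: £3,289,440 is within the cap, no reduction.
Minimum £1,411,900: £3,289,440 meets the minimum, no increase.

Civil penalty: £3,289,440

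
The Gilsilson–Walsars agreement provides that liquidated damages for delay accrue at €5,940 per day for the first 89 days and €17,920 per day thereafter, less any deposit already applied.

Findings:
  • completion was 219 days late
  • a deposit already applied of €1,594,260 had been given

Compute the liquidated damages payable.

Liquidated damages: €1,264,000

First 89 days: 89 × €5,940 = €528,660
Remaining days: (219 − 89) × €17,920 = €2,329,600
Accrued per-day damages: €528,660 + €2,329,600 = €2,858,260
Less deposit already applied: €2,858,260 − €1,594,260 = €1,264,000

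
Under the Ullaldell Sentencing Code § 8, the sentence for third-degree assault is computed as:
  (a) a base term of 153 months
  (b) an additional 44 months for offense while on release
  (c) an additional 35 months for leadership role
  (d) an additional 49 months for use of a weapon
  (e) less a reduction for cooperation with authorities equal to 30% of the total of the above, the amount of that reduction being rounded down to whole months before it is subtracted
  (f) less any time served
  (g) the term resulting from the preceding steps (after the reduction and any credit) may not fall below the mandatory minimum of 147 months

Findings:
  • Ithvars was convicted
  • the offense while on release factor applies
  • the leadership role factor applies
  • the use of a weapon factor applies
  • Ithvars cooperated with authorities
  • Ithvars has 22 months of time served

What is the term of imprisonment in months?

Offense while on release enhancement: +44 months
Leadership role enhancement: +35 months
Use of a weapon enhancement: +49 months
Adjusted term: 153 months + 44 months + 35 months + 49 months = 281 months
Cooperation with authorities reduction: 30% of 281 months = 84 months (rounded down)
After reduction: 281 − 84 = 197 months
Less time served: 197 months − 22 months = 175 months
Minimum 147 months: 175 months meets the minimum, no increase.

175 months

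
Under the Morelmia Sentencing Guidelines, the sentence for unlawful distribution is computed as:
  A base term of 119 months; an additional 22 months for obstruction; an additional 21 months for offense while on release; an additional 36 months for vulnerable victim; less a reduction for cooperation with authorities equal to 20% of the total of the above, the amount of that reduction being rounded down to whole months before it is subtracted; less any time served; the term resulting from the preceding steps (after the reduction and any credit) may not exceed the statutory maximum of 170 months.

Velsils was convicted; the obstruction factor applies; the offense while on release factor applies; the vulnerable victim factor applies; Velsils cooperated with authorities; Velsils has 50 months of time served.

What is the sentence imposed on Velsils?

109 months

Obstruction enhancement: +22 months
Offense while on release enhancement: +21 months
Vulnerable victim enhancement: +36 months
Adjusted term: 119 months + 22 months + 21 months + 36 months = 198 months
Cooperation with authorities reduction: 20% of 198 months = 39 months (rounded down)
After reduction: 198 − 39 = 159 months
Less time served: 159 months − 50 months = 109 months
Cap at 170 months: 109 months is within the cap, no reduction.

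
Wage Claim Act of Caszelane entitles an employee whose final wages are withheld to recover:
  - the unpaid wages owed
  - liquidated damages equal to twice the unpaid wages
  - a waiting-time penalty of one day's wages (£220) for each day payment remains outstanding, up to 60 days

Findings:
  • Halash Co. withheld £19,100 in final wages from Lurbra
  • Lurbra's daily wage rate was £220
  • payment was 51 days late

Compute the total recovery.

Total award: £68,520

Doubled: 2 × £19,100 = £38,200
Penalty days: min(51, 60) = 51
Waiting-time penalty: 51 × £220 = £11,220
Total award: £19,100 + £38,200 + £11,220 = £68,520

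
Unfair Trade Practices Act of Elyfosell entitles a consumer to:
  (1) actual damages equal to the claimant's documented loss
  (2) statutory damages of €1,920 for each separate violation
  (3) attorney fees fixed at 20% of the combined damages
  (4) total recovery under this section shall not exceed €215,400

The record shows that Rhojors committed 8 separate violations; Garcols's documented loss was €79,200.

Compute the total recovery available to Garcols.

€113,472

Statutory damages: 8 × €1,920 = €15,360
Combined damages: €79,200 + €15,360 = €94,560
Attorney fees: 20% of €94,560 = €18,912
Total before cap: €94,560 + €18,912 = €113,472
Cap at €215,400: €113,472 is within the cap, no reduction.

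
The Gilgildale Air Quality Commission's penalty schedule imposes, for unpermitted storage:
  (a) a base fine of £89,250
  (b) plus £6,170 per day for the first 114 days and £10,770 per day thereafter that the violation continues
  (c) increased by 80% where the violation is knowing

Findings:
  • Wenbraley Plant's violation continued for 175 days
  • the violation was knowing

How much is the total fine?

First 114 days: 114 × £6,170 = £703,380
Remaining days: (175 − 114) × £10,770 = £656,970
Per-day component: £703,380 + £656,970 = £1,360,350
Base plus per-day: £89,250 + £1,360,350 = £1,449,600
Enhancement: 80% of £1,449,600 = £1,159,680
Enhanced fine: £1,449,600 + £1,159,680 = £2,609,280

Civil penalty: £2,609,280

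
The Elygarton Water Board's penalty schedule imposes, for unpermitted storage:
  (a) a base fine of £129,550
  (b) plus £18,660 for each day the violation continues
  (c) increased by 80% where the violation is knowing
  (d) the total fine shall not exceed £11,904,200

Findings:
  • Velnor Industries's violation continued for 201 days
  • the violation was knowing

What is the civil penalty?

£6,984,378

Per-day component: 201 × £18,660 = £3,750,660
Base plus per-day: £129,550 + £3,750,660 = £3,880,210
Enhancement: 80% of £3,880,210 = £3,104,168
Enhanced fine: £3,880,210 + £3,104,168 = £6,984,378
Cap at £11,904,200: £6,984,378 is within the cap, no reduction.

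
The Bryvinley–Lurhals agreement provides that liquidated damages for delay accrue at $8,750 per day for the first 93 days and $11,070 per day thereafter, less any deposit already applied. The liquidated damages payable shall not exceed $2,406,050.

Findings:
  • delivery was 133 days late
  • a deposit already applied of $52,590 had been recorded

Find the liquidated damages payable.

$1,203,960

First 93 days: 93 × $8,750 = $813,750
Remaining days: (133 − 93) × $11,070 = $442,800
Accrued per-day damages: $813,750 + $442,800 = $1,256,550
Less deposit already applied: $1,256,550 − $52,590 = $1,203,960
Cap at $2,406,050: $1,203,960 is within the cap, no reduction.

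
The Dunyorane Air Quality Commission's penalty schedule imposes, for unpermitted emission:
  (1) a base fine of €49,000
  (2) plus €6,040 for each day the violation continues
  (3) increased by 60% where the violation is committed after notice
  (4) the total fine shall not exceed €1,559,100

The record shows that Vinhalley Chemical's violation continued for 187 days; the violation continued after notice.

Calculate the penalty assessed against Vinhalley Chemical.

€1,559,100

Per-day component: 187 × €6,040 = €1,129,480
Base plus per-day: €49,000 + €1,129,480 = €1,178,480
Enhancement: 60% of €1,178,480 = €707,088
Enhanced fine: €1,178,480 + €707,088 = €1,885,568
Cap at €1,559,100: €1,885,568 exceeds the cap → €1,559,100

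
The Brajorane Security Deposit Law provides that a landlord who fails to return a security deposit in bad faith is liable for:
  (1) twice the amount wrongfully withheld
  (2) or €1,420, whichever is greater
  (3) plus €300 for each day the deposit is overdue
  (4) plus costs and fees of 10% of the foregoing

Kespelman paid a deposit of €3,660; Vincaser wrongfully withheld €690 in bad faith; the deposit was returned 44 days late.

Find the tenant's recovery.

Recovery: €16,082

Doubled: 2 × €690 = €1,380
Minimum €1,420: €1,380 is below the minimum → €1,420
Late-return penalty: 44 × €300 = €13,200
Damages plus late penalty: €1,420 + €13,200 = €14,620
Costs and fees: 10% of €14,620 = €1,462
Total recovery: €14,620 + €1,462 = €16,082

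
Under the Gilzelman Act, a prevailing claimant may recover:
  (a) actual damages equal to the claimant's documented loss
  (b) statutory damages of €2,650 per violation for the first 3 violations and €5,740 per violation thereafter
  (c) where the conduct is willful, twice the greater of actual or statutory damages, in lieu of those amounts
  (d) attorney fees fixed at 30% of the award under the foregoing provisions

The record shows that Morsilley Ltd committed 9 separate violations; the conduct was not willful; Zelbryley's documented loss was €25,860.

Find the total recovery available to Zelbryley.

First 3 violations: 3 × €2,650 = €7,950
Remaining violations: (9 − 3) × €5,740 = €34,440
Statutory damages: €7,950 + €34,440 = €42,390
Conduct not willful: the in-lieu enhancement does not apply.
Actual plus statutory damages: €25,860 + €42,390 = €68,250
Attorney fees: 30% of €68,250 = €20,475
Total recovery: €68,250 + €20,475 = €88,725

€88,725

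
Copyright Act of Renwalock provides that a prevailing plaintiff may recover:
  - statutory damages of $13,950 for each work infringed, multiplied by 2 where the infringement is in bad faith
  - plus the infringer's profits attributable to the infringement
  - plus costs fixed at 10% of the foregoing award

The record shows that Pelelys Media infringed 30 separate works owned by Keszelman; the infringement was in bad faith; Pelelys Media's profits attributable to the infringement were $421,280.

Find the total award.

$1,384,108

Statutory damages: 30 × $13,950 = $418,500
Doubled: 2 × $418,500 = $837,000
Combined award: $837,000 + $421,280 = $1,258,280
Costs: 10% of $1,258,280 = $125,828
Award plus costs: $1,258,280 + $125,828 = $1,384,108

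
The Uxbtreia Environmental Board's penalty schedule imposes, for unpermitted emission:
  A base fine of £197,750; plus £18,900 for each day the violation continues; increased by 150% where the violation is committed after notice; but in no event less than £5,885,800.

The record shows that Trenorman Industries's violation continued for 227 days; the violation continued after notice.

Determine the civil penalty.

£11,220,125

Per-day component: 227 × £18,900 = £4,290,300
Base plus per-day: £197,750 + £4,290,300 = £4,488,050
Enhancement: 150% of £4,488,050 = £6,732,075
Enhanced fine: £4,488,050 + £6,732,075 = £11,220,125
Minimum £5,885,800: £11,220,125 meets the minimum, no increase.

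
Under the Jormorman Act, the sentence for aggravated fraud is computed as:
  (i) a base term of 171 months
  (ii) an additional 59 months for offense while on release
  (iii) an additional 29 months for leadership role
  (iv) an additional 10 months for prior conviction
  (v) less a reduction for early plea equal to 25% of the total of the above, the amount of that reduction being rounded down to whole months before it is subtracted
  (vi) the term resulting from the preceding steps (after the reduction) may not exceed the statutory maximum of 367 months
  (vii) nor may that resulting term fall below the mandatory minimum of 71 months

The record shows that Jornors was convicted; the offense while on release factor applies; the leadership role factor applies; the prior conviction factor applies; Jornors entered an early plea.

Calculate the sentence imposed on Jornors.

202 months

Offense while on release enhancement: +59 months
Leadership role enhancement: +29 months
Prior conviction enhancement: +10 months
Adjusted term: 171 months + 59 months + 29 months + 10 months = 269 months
Early plea reduction: 25% of 269 months = 67 months (rounded down)
After reduction: 269 − 67 = 202 months
Cap at 367 months: 202 months is within the cap, no reduction.
Minimum 71 months: 202 months meets the minimum, no increase.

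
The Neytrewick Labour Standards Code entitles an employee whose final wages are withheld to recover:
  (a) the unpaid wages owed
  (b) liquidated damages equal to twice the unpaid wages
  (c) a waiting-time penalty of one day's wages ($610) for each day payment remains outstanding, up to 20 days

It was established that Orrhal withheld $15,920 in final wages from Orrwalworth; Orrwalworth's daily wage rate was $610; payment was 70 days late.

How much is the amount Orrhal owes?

Doubled: 2 × $15,920 = $31,840
Penalty days: min(70, 20) = 20
Waiting-time penalty: 20 × $610 = $12,200
Total award: $15,920 + $31,840 + $12,200 = $59,960

Total award: $59,960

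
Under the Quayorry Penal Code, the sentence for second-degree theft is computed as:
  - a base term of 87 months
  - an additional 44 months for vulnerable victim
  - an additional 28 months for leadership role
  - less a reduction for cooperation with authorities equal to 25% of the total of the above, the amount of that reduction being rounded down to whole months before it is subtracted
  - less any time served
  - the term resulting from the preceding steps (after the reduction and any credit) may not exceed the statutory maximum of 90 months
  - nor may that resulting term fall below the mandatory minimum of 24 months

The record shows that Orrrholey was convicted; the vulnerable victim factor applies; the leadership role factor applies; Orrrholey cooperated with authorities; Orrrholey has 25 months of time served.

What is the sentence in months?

Vulnerable victim enhancement: +44 months
Leadership role enhancement: +28 months
Adjusted term: 87 months + 44 months + 28 months = 159 months
Cooperation with authorities reduction: 25% of 159 months = 39 months (rounded down)
After reduction: 159 − 39 = 120 months
Less time served: 120 months − 25 months = 95 months
Cap at 90 months: 95 months exceeds the cap → 90 months
Minimum 24 months: 90 months meets the minimum, no increase.

90 months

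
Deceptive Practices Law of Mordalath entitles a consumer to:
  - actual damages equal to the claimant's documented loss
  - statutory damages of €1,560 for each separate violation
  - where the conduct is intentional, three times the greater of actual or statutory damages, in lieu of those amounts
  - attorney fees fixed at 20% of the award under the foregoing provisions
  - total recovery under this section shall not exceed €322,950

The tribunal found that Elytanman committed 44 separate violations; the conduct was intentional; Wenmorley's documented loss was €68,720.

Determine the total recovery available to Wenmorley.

Statutory damages: 44 × €1,560 = €68,640
Greater of actual damages (€68,720) or statutory damages (€68,640): €68,720
Trebled: 3 × €68,720 = €206,160
Attorney fees: 20% of €206,160 = €41,232
Total before cap: €206,160 + €41,232 = €247,392
Cap at €322,950: €247,392 is within the cap, no reduction.

€247,392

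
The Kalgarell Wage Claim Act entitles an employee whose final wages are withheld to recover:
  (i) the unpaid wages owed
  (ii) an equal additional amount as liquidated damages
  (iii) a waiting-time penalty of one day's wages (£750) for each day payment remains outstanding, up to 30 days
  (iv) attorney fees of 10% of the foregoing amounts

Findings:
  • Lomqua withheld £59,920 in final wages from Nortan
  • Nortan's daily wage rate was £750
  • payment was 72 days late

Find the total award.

Liquidated damages (equal amount): £59,920
Penalty days: min(72, 30) = 30
Waiting-time penalty: 30 × £750 = £22,500
Subtotal: £59,920 + £59,920 + £22,500 = £142,340
Attorney fees: 10% of £142,340 = £14,234
Total award: £142,340 + £14,234 = £156,574

Total award: £156,574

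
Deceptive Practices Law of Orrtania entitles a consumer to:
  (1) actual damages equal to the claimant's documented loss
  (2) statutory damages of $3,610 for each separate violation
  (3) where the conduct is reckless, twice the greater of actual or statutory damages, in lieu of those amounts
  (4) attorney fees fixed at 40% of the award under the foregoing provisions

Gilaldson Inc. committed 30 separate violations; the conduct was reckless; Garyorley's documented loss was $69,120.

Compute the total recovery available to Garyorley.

$303,240

Statutory damages: 30 × $3,610 = $108,300
Greater of actual damages ($69,120) or statutory damages ($108,300): $108,300
Doubled: 2 × $108,300 = $216,600
Attorney fees: 40% of $216,600 = $86,640
Total recovery: $216,600 + $86,640 = $303,240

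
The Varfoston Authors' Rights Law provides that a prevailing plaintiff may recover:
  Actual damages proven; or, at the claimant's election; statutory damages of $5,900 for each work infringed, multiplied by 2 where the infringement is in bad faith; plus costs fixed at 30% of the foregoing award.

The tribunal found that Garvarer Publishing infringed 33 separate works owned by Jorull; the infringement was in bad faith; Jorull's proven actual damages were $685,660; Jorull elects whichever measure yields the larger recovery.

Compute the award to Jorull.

Statutory damages: 33 × $5,900 = $194,700
Doubled: 2 × $194,700 = $389,400
Greater of actual damages ($685,660) or enhanced statutory damages ($389,400): $685,660
Costs: 30% of $685,660 = $205,698
Award plus costs: $685,660 + $205,698 = $891,358

$891,358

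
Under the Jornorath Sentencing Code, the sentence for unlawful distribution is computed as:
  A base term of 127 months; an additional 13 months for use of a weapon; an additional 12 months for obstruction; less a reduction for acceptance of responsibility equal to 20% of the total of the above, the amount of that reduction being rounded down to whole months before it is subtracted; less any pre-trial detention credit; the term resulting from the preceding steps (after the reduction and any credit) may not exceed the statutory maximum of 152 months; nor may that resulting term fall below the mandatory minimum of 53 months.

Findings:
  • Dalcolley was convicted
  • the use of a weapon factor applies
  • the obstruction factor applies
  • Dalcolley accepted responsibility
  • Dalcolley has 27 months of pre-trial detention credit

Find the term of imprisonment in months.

95 months

Use of a weapon enhancement: +13 months
Obstruction enhancement: +12 months
Adjusted term: 127 months + 13 months + 12 months = 152 months
Acceptance of responsibility reduction: 20% of 152 months = 30 months (rounded down)
After reduction: 152 − 30 = 122 months
Less pre-trial detention credit: 122 months − 27 months = 95 months
Cap at 152 months: 95 months is within the cap, no reduction.
Minimum 53 months: 95 months meets the minimum, no increase.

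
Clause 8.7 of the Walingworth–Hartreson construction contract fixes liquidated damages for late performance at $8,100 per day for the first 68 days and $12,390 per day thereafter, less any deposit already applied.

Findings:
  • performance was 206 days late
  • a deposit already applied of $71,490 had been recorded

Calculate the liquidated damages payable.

First 68 days: 68 × $8,100 = $550,800
Remaining days: (206 − 68) × $12,390 = $1,709,820
Accrued per-day damages: $550,800 + $1,709,820 = $2,260,620
Less deposit already applied: $2,260,620 − $71,490 = $2,189,130

$2,189,130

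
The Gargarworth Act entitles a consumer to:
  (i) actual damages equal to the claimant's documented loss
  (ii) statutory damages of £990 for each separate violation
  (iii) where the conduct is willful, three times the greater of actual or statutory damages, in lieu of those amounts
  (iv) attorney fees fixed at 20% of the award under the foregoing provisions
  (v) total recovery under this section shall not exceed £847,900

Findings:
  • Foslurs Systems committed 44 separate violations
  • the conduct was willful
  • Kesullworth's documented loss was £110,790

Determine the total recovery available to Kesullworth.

£398,844

Statutory damages: 44 × £990 = £43,560
Greater of actual damages (£110,790) or statutory damages (£43,560): £110,790
Trebled: 3 × £110,790 = £332,370
Attorney fees: 20% of £332,370 = £66,474
Total before cap: £332,370 + £66,474 = £398,844
Cap at £847,900: £398,844 is within the cap, no reduction.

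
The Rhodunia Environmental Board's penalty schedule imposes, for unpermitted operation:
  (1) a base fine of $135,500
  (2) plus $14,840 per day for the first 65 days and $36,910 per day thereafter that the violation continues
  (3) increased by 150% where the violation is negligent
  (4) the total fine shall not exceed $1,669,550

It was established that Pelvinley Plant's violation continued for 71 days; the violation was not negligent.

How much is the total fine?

First 65 days: 65 × $14,840 = $964,600
Remaining days: (71 − 65) × $36,910 = $221,460
Per-day component: $964,600 + $221,460 = $1,186,060
Base plus per-day: $135,500 + $1,186,060 = $1,321,560
The violation was not negligent: no 150% increase.
Cap at $1,669,550: $1,321,560 is within the cap, no reduction.

$1,321,560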